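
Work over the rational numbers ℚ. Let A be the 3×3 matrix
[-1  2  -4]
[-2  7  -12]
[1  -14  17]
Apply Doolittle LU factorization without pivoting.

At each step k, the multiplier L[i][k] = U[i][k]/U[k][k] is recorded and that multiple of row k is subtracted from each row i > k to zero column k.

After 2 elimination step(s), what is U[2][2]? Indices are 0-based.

Step 1: pivot at (0,0) is -1.
  row1 ← row1 − (2)·row0  ⇒  L[1][0]=2, U row1=(0, 3, -4)
  row2 ← row2 − (-1)·row0  ⇒  L[2][0]=-1, U row2=(0, -12, 13)
Step 2: pivot at (1,1) is 3.
  row2 ← row2 − (-4)·row1  ⇒  L[2][1]=-4, U row2=(0, 0, -3)

U[2][2] = -3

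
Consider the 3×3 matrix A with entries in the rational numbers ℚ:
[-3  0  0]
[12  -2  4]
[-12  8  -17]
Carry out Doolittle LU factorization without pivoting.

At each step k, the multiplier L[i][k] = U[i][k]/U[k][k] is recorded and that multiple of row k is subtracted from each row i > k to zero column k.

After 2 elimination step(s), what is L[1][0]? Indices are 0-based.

L[1][0] = -4

k=0: U[0][0]=-3
  eliminate (1,0): mult=-4, new row 1: (0, -2, 4); set L[1][0]=-4
  eliminate (2,0): mult=4, new row 2: (0, 8, -17); set L[2][0]=4
k=1: U[1][1]=-2
  eliminate (2,1): mult=-4, new row 2: (0, 0, -1); set L[2][1]=-4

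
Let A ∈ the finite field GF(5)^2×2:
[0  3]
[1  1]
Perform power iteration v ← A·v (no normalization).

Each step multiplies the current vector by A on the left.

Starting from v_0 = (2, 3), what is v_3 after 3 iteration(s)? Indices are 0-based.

v_3 = (2, 4)

v_0 = (2, 3).
v_1 = A·v_0 = (4, 0).
v_2 = A·v_1 = (0, 4).
v_3 = A·v_2 = (2, 4).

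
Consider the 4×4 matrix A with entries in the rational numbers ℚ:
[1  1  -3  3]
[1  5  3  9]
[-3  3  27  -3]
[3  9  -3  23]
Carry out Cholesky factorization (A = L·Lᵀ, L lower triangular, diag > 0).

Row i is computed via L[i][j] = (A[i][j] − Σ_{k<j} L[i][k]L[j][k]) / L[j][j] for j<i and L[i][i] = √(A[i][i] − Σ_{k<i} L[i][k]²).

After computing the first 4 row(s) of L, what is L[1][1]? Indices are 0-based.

L[1][1] = 2

Step 1: L[0][0] = √(1) = 1.
  L[1][0] = (1) / L[0][0] = 1.
Step 2: L[1][1] = √(4) = 2.
  L[2][0] = (-3) / L[0][0] = -3.
  L[2][1] = (6) / L[1][1] = 3.
Step 3: L[2][2] = √(9) = 3.
  L[3][0] = (3) / L[0][0] = 3.
  L[3][1] = (6) / L[1][1] = 3.
  L[3][2] = (-3) / L[2][2] = -1.
Step 4: L[3][3] = √(4) = 2.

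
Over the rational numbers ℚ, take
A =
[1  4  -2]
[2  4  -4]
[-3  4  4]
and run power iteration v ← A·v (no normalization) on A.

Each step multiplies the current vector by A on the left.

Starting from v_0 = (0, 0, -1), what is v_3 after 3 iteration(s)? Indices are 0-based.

v_3 = (182, 220, 42)

v_0 = (0, 0, -1).
v_1 = A·v_0 = (2, 4, -4).
v_2 = A·v_1 = (26, 36, -6).
v_3 = A·v_2 = (182, 220, 42).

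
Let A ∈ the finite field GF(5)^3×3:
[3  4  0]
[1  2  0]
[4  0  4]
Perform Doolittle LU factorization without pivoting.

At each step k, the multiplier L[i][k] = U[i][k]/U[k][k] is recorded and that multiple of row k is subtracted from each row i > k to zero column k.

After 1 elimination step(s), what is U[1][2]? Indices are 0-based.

k=0: U[0][0]=3
  eliminate (1,0): mult=2, new row 1: (0, 4, 0); set L[1][0]=2
  eliminate (2,0): mult=3, new row 2: (0, 3, 4); set L[2][0]=3

U[1][2] = 0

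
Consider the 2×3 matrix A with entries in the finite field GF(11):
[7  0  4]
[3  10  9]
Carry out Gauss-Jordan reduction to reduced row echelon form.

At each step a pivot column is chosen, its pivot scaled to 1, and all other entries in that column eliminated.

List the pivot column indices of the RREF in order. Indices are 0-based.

pivot(0,0)=7: scale R0 → (1, 0, 10)
  clear (1,0): R1 −= (3)R0 → (0, 10, 1)
pivot(1,1)=10: scale R1 → (0, 1, 10)

pivot columns: 0, 1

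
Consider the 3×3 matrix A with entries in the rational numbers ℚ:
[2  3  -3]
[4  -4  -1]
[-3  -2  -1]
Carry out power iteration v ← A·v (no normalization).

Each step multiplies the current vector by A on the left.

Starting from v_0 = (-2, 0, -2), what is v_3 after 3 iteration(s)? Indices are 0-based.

v_0 = (-2, 0, -2).
v_1 = A·v_0 = (2, -6, 8).
v_2 = A·v_1 = (-38, 24, -2).
v_3 = A·v_2 = (2, -246, 68).

v_3 = (2, -246, 68)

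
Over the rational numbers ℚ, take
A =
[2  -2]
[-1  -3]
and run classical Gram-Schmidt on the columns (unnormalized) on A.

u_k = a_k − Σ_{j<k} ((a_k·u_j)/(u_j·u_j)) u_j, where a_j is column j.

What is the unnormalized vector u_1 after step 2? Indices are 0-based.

u_1 = (-8/5, -16/5)

Step 1: u_0 = a_0 = (2, -1).
Step 2: u_1 = a_1 − (-1/5)·u_0 = (-8/5, -16/5).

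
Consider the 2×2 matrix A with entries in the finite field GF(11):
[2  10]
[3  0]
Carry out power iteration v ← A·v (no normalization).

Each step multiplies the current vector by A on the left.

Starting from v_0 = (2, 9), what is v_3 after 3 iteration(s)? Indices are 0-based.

v_3 = (5, 7)

v_0 = (2, 9).
v_1 = A·v_0 = (6, 6).
v_2 = A·v_1 = (6, 7).
v_3 = A·v_2 = (5, 7).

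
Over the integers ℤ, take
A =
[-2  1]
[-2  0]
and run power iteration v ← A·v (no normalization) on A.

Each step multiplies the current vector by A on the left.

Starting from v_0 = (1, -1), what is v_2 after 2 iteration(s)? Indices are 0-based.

v_0 = (1, -1).
v_1 = A·v_0 = (-3, -2).
v_2 = A·v_1 = (4, 6).

v_2 = (4, 6)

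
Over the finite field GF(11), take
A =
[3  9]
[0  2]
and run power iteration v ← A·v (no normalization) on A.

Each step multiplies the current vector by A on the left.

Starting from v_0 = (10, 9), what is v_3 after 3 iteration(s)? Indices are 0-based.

v_3 = (5, 6)

v_0 = (10, 9).
v_1 = A·v_0 = (1, 7).
v_2 = A·v_1 = (0, 3).
v_3 = A·v_2 = (5, 6).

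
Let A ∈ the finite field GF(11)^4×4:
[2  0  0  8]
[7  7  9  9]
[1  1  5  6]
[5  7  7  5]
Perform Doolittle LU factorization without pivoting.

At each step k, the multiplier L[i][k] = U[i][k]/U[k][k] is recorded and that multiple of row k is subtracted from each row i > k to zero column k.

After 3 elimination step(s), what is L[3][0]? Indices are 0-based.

L[3][0] = 8

Step 1: pivot at (0,0) is 2.
  row1 ← row1 − (9)·row0  ⇒  L[1][0]=9, U row1=(0, 7, 9, 3)
  row2 ← row2 − (6)·row0  ⇒  L[2][0]=6, U row2=(0, 1, 5, 2)
  row3 ← row3 − (8)·row0  ⇒  L[3][0]=8, U row3=(0, 7, 7, 7)
Step 2: pivot at (1,1) is 7.
  row2 ← row2 − (8)·row1  ⇒  L[2][1]=8, U row2=(0, 0, 10, 0)
  row3 ← row3 − (1)·row1  ⇒  L[3][1]=1, U row3=(0, 0, 9, 4)
Step 3: pivot at (2,2) is 10.
  row3 ← row3 − (2)·row2  ⇒  L[3][2]=2, U row3=(0, 0, 0, 4)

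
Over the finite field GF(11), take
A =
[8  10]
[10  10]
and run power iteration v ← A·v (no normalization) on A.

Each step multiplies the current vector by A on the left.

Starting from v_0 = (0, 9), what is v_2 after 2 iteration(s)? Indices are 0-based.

v_2 = (3, 7)

v_0 = (0, 9).
v_1 = A·v_0 = (2, 2).
v_2 = A·v_1 = (3, 7).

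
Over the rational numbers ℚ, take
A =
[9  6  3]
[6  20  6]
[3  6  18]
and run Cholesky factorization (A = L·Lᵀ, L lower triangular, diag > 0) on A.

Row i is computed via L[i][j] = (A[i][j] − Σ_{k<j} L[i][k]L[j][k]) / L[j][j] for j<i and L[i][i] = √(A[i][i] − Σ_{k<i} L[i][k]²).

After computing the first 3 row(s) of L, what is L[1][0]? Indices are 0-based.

L[1][0] = 2

Step 1: L[0][0] = √(9) = 3.
  L[1][0] = (6) / L[0][0] = 2.
Step 2: L[1][1] = √(16) = 4.
  L[2][0] = (3) / L[0][0] = 1.
  L[2][1] = (4) / L[1][1] = 1.
Step 3: L[2][2] = √(16) = 4.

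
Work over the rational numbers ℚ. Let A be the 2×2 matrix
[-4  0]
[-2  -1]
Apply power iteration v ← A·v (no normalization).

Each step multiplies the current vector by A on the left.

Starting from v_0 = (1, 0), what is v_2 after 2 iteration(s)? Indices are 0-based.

v_2 = (16, 10)

v_0 = (1, 0).
v_1 = A·v_0 = (-4, -2).
v_2 = A·v_1 = (16, 10).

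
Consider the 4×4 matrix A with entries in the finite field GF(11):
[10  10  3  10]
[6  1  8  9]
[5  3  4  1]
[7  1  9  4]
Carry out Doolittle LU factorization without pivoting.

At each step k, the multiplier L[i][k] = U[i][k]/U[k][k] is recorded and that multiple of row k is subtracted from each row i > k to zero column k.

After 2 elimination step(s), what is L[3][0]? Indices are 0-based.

L[3][0] = 4

Step 1: pivot at (0,0) is 10.
  row1 ← row1 − (5)·row0  ⇒  L[1][0]=5, U row1=(0, 6, 4, 3)
  row2 ← row2 − (6)·row0  ⇒  L[2][0]=6, U row2=(0, 9, 8, 7)
  row3 ← row3 − (4)·row0  ⇒  L[3][0]=4, U row3=(0, 5, 8, 8)
Step 2: pivot at (1,1) is 6.
  row2 ← row2 − (7)·row1  ⇒  L[2][1]=7, U row2=(0, 0, 2, 8)
  row3 ← row3 − (10)·row1  ⇒  L[3][1]=10, U row3=(0, 0, 1, 0)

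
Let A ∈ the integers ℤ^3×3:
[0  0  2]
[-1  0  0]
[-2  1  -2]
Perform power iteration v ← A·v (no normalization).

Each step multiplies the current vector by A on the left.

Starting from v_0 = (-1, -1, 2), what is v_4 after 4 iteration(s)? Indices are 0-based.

v_4 = (20, 2, -10)

v_0 = (-1, -1, 2).
v_1 = A·v_0 = (4, 1, -3).
v_2 = A·v_1 = (-6, -4, -1).
v_3 = A·v_2 = (-2, 6, 10).
v_4 = A·v_3 = (20, 2, -10).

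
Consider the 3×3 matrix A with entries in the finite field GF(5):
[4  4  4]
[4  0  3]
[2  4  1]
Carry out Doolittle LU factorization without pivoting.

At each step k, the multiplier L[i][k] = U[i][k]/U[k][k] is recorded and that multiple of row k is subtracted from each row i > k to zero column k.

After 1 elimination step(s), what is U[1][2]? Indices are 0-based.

Step 1: pivot at (0,0) is 4.
  row1 ← row1 − (1)·row0  ⇒  L[1][0]=1, U row1=(0, 1, 4)
  row2 ← row2 − (3)·row0  ⇒  L[2][0]=3, U row2=(0, 2, 4)

U[1][2] = 4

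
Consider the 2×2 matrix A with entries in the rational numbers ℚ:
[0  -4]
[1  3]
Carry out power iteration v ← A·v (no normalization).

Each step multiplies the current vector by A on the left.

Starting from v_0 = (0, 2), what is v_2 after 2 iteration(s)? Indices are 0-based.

v_0 = (0, 2).
v_1 = A·v_0 = (-8, 6).
v_2 = A·v_1 = (-24, 10).

v_2 = (-24, 10)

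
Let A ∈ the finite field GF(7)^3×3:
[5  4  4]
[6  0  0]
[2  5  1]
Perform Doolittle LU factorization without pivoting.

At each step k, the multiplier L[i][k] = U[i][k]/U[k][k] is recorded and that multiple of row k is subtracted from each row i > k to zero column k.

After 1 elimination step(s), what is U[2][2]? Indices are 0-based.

k=0: U[0][0]=5
  eliminate (1,0): mult=4, new row 1: (0, 5, 5); set L[1][0]=4
  eliminate (2,0): mult=6, new row 2: (0, 2, 5); set L[2][0]=6

U[2][2] = 5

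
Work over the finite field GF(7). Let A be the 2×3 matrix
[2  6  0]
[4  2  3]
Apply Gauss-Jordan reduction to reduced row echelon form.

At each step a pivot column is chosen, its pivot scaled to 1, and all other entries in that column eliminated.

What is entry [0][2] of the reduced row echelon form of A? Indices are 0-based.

pivot(0,0)=2: scale R0 → (1, 3, 0)
  clear (1,0): R1 −= (4)R0 → (0, 4, 3)
pivot(1,1)=4: scale R1 → (0, 1, 6)
  clear (0,1): R0 −= (3)R1 → (1, 0, 3)

M[0][2] = 3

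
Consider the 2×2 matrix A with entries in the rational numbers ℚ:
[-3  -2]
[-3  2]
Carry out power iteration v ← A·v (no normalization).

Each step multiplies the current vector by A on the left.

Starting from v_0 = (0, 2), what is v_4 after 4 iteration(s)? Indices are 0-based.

v_4 = (100, 212)

v_0 = (0, 2).
v_1 = A·v_0 = (-4, 4).
v_2 = A·v_1 = (4, 20).
v_3 = A·v_2 = (-52, 28).
v_4 = A·v_3 = (100, 212).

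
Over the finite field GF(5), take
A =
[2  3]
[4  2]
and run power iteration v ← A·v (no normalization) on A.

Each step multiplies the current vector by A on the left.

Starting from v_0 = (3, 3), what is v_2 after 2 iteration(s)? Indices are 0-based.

v_0 = (3, 3).
v_1 = A·v_0 = (0, 3).
v_2 = A·v_1 = (4, 1).

v_2 = (4, 1)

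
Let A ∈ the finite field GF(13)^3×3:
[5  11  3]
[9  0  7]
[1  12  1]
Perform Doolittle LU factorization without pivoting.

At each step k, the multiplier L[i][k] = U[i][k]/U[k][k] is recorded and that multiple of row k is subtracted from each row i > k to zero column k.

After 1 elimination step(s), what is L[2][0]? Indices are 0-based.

L[2][0] = 8

k=0: U[0][0]=5
  eliminate (1,0): mult=7, new row 1: (0, 1, 12); set L[1][0]=7
  eliminate (2,0): mult=8, new row 2: (0, 2, 3); set L[2][0]=8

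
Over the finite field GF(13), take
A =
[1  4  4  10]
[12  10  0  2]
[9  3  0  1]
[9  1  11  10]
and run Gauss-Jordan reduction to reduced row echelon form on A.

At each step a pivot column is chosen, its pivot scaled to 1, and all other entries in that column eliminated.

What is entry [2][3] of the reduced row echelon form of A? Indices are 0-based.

[1] R0 /= 1  ⇒  (1, 4, 4, 10)
     R1 -= 12·R0  ⇒  (0, 1, 4, 12)
     R2 -= 9·R0  ⇒  (0, 6, 3, 2)
     R3 -= 9·R0  ⇒  (0, 4, 1, 11)
[2] R1 /= 1  ⇒  (0, 1, 4, 12)
     R0 -= 4·R1  ⇒  (1, 0, 1, 1)
     R2 -= 6·R1  ⇒  (0, 0, 5, 8)
     R3 -= 4·R1  ⇒  (0, 0, 11, 2)
[3] R2 /= 5  ⇒  (0, 0, 1, 12)
     R0 -= 1·R2  ⇒  (1, 0, 0, 2)
     R1 -= 4·R2  ⇒  (0, 1, 0, 3)
     R3 -= 11·R2  ⇒  (0, 0, 0, 0)
column 3 empty below row 3

M[2][3] = 12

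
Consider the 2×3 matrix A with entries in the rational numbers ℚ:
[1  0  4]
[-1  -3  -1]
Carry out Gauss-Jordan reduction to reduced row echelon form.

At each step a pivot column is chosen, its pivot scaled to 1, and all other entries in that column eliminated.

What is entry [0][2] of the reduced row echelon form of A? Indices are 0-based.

pivot(0,0)=1: scale R0 → (1, 0, 4)
  clear (1,0): R1 −= (-1)R0 → (0, -3, 3)
pivot(1,1)=-3: scale R1 → (0, 1, -1)

M[0][2] = 4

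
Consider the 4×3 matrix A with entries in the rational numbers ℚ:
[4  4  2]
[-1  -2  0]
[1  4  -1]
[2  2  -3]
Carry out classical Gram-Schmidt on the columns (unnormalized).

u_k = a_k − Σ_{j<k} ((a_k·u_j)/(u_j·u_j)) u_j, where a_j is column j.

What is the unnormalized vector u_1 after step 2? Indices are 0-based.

u_1 = (-8/11, -9/11, 31/11, -4/11)

Step 1: u_0 = a_0 = (4, -1, 1, 2).
Step 2: u_1 = a_1 − (13/11)·u_0 = (-8/11, -9/11, 31/11, -4/11).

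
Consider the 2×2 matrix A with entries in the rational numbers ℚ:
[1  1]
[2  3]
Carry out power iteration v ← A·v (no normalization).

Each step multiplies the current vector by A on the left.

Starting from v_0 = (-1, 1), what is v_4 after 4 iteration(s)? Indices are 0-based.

v_4 = (15, 41)

v_0 = (-1, 1).
v_1 = A·v_0 = (0, 1).
v_2 = A·v_1 = (1, 3).
v_3 = A·v_2 = (4, 11).
v_4 = A·v_3 = (15, 41).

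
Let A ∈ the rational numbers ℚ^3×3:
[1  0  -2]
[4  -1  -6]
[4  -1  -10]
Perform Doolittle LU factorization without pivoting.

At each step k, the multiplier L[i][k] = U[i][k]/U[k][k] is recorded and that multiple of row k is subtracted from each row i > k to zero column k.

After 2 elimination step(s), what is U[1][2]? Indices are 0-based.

Step 1: pivot at (0,0) is 1.
  row1 ← row1 − (4)·row0  ⇒  L[1][0]=4, U row1=(0, -1, 2)
  row2 ← row2 − (4)·row0  ⇒  L[2][0]=4, U row2=(0, -1, -2)
Step 2: pivot at (1,1) is -1.
  row2 ← row2 − (1)·row1  ⇒  L[2][1]=1, U row2=(0, 0, -4)

U[1][2] = 2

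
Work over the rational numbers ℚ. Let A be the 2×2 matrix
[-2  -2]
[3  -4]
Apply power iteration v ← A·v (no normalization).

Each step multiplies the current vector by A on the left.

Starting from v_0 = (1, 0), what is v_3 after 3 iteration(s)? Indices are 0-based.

v_3 = (40, 66)

v_0 = (1, 0).
v_1 = A·v_0 = (-2, 3).
v_2 = A·v_1 = (-2, -18).
v_3 = A·v_2 = (40, 66).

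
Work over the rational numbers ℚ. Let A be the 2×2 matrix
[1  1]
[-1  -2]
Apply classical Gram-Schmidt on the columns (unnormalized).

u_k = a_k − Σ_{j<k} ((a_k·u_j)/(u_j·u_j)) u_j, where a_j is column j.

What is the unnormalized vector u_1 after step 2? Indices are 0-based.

u_1 = (-1/2, -1/2)

Step 1: u_0 = a_0 = (1, -1).
Step 2: u_1 = a_1 − (3/2)·u_0 = (-1/2, -1/2).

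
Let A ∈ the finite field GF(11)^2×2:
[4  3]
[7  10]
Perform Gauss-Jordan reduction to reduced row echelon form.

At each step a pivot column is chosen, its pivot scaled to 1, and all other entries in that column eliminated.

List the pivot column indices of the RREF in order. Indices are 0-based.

pivot columns: 0, 1

pivot(0,0)=4: scale R0 → (1, 9)
  clear (1,0): R1 −= (7)R0 → (0, 2)
pivot(1,1)=2: scale R1 → (0, 1)
  clear (0,1): R0 −= (9)R1 → (1, 0)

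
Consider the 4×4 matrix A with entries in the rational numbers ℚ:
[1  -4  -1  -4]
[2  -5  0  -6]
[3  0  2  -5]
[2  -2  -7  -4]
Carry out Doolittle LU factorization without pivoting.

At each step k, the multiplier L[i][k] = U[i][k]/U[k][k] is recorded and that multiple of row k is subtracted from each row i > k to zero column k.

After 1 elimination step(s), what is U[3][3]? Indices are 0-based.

U[3][3] = 4

[col 0] pivot 1
  R1 -= 2*R0 → (0, 3, 2, 2)  (L[1][0] := 2)
  R2 -= 3*R0 → (0, 12, 5, 7)  (L[2][0] := 3)
  R3 -= 2*R0 → (0, 6, -5, 4)  (L[3][0] := 2)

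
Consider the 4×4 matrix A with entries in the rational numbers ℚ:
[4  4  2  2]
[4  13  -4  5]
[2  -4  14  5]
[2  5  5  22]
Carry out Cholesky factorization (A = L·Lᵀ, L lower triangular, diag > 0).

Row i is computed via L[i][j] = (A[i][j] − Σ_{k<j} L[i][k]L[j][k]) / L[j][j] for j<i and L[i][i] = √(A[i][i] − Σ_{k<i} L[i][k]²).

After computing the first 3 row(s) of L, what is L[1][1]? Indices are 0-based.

L[1][1] = 3

Step 1: L[0][0] = √(4) = 2.
  L[1][0] = (4) / L[0][0] = 2.
Step 2: L[1][1] = √(9) = 3.
  L[2][0] = (2) / L[0][0] = 1.
  L[2][1] = (-6) / L[1][1] = -2.
Step 3: L[2][2] = √(9) = 3.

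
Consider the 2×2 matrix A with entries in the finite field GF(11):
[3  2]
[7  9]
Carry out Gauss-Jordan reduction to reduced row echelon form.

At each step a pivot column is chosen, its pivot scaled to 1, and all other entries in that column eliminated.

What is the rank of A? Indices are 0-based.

rank = 2

[1] R0 /= 3  ⇒  (1, 8)
     R1 -= 7·R0  ⇒  (0, 8)
[2] R1 /= 8  ⇒  (0, 1)
     R0 -= 8·R1  ⇒  (1, 0)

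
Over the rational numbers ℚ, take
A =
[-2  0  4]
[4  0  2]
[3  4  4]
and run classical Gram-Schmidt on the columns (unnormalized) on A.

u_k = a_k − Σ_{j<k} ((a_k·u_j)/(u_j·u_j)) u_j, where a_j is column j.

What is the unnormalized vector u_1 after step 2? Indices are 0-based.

Step 1: u_0 = a_0 = (-2, 4, 3).
Step 2: u_1 = a_1 − (12/29)·u_0 = (24/29, -48/29, 80/29).

u_1 = (24/29, -48/29, 80/29)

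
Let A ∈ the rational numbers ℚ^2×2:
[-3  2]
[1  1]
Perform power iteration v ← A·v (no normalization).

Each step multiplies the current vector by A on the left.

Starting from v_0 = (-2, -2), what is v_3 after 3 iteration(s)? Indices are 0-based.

v_3 = (38, -16)

v_0 = (-2, -2).
v_1 = A·v_0 = (2, -4).
v_2 = A·v_1 = (-14, -2).
v_3 = A·v_2 = (38, -16).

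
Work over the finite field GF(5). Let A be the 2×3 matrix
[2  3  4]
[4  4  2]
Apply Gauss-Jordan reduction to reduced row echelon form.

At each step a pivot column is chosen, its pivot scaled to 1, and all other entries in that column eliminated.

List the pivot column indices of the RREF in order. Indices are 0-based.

[1] R0 /= 2  ⇒  (1, 4, 2)
     R1 -= 4·R0  ⇒  (0, 3, 4)
[2] R1 /= 3  ⇒  (0, 1, 3)
     R0 -= 4·R1  ⇒  (1, 0, 0)

pivot columns: 0, 1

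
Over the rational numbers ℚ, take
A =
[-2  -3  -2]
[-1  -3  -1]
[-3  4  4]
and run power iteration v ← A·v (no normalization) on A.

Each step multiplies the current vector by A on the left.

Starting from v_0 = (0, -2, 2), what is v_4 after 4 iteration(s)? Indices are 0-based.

v_0 = (0, -2, 2).
v_1 = A·v_0 = (2, 4, 0).
v_2 = A·v_1 = (-16, -14, 10).
v_3 = A·v_2 = (54, 48, 32).
v_4 = A·v_3 = (-316, -230, 158).

v_4 = (-316, -230, 158)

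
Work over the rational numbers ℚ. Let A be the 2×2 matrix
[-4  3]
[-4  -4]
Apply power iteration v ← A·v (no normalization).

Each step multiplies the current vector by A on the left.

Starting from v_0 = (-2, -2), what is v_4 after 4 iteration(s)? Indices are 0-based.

v_0 = (-2, -2).
v_1 = A·v_0 = (2, 16).
v_2 = A·v_1 = (40, -72).
v_3 = A·v_2 = (-376, 128).
v_4 = A·v_3 = (1888, 992).

v_4 = (1888, 992)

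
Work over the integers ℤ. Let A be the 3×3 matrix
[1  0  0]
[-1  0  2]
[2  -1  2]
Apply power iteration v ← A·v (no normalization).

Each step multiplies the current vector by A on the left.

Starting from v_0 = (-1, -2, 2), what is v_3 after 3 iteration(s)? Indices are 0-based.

v_0 = (-1, -2, 2).
v_1 = A·v_0 = (-1, 5, 4).
v_2 = A·v_1 = (-1, 9, 1).
v_3 = A·v_2 = (-1, 3, -9).

v_3 = (-1, 3, -9)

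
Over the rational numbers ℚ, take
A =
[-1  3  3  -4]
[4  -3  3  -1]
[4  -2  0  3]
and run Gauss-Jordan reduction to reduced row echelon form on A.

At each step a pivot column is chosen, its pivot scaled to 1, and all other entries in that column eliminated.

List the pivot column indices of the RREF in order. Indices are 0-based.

[1] R0 /= -1  ⇒  (1, -3, -3, 4)
     R1 -= 4·R0  ⇒  (0, 9, 15, -17)
     R2 -= 4·R0  ⇒  (0, 10, 12, -13)
[2] R1 /= 9  ⇒  (0, 1, 5/3, -17/9)
     R0 -= -3·R1  ⇒  (1, 0, 2, -5/3)
     R2 -= 10·R1  ⇒  (0, 0, -14/3, 53/9)
[3] R2 /= -14/3  ⇒  (0, 0, 1, -53/42)
     R0 -= 2·R2  ⇒  (1, 0, 0, 6/7)
     R1 -= 5/3·R2  ⇒  (0, 1, 0, 3/14)

pivot columns: 0, 1, 2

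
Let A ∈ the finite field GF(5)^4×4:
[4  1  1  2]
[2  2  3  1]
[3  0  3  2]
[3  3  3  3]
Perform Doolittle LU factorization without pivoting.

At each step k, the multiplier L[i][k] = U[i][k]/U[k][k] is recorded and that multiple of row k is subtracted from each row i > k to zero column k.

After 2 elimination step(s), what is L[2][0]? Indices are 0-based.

Step 1: pivot at (0,0) is 4.
  row1 ← row1 − (3)·row0  ⇒  L[1][0]=3, U row1=(0, 4, 0, 0)
  row2 ← row2 − (2)·row0  ⇒  L[2][0]=2, U row2=(0, 3, 1, 3)
  row3 ← row3 − (2)·row0  ⇒  L[3][0]=2, U row3=(0, 1, 1, 4)
Step 2: pivot at (1,1) is 4.
  row2 ← row2 − (2)·row1  ⇒  L[2][1]=2, U row2=(0, 0, 1, 3)
  row3 ← row3 − (4)·row1  ⇒  L[3][1]=4, U row3=(0, 0, 1, 4)

L[2][0] = 2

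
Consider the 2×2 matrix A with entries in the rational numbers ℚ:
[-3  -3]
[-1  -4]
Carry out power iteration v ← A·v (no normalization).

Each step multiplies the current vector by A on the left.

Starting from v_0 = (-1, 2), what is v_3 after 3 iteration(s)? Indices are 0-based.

v_0 = (-1, 2).
v_1 = A·v_0 = (-3, -7).
v_2 = A·v_1 = (30, 31).
v_3 = A·v_2 = (-183, -154).

v_3 = (-183, -154)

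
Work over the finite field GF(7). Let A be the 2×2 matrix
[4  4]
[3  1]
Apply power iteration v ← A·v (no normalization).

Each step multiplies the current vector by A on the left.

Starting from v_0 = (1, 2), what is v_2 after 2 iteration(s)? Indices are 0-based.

v_2 = (5, 6)

v_0 = (1, 2).
v_1 = A·v_0 = (5, 5).
v_2 = A·v_1 = (5, 6).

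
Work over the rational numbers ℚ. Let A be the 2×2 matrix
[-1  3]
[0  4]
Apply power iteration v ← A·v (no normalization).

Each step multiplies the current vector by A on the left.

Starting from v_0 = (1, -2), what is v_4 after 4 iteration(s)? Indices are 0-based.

v_0 = (1, -2).
v_1 = A·v_0 = (-7, -8).
v_2 = A·v_1 = (-17, -32).
v_3 = A·v_2 = (-79, -128).
v_4 = A·v_3 = (-305, -512).

v_4 = (-305, -512)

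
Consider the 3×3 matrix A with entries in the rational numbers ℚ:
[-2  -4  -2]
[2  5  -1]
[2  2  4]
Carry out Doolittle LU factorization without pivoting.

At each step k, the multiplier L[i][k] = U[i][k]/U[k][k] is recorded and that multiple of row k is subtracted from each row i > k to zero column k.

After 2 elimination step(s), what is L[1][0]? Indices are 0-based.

L[1][0] = -1

[col 0] pivot -2
  R1 -= -1*R0 → (0, 1, -3)  (L[1][0] := -1)
  R2 -= -1*R0 → (0, -2, 2)  (L[2][0] := -1)
[col 1] pivot 1
  R2 -= -2*R1 → (0, 0, -4)  (L[2][1] := -2)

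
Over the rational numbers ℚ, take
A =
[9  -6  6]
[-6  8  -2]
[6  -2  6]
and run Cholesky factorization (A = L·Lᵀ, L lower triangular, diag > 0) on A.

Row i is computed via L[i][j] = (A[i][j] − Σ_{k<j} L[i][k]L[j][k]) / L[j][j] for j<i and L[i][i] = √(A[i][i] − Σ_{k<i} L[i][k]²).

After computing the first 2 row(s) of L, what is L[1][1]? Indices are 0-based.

L[1][1] = 2

Step 1: L[0][0] = √(9) = 3.
  L[1][0] = (-6) / L[0][0] = -2.
Step 2: L[1][1] = √(4) = 2.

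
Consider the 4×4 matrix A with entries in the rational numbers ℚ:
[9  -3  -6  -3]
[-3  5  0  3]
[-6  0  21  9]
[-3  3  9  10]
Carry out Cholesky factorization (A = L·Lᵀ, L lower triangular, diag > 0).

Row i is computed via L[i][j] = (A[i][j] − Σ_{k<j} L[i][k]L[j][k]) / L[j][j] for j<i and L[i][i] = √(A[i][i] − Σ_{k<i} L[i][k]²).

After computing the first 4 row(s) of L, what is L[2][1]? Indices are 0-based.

L[2][1] = -1

Step 1: L[0][0] = √(9) = 3.
  L[1][0] = (-3) / L[0][0] = -1.
Step 2: L[1][1] = √(4) = 2.
  L[2][0] = (-6) / L[0][0] = -2.
  L[2][1] = (-2) / L[1][1] = -1.
Step 3: L[2][2] = √(16) = 4.
  L[3][0] = (-3) / L[0][0] = -1.
  L[3][1] = (2) / L[1][1] = 1.
  L[3][2] = (8) / L[2][2] = 2.
Step 4: L[3][3] = √(4) = 2.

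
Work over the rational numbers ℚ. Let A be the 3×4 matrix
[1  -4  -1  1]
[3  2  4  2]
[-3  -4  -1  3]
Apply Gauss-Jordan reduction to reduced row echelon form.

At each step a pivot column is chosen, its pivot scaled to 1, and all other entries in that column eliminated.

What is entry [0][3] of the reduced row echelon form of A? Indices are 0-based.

pivot(0,0)=1: scale R0 → (1, -4, -1, 1)
  clear (1,0): R1 −= (3)R0 → (0, 14, 7, -1)
  clear (2,0): R2 −= (-3)R0 → (0, -16, -4, 6)
pivot(1,1)=14: scale R1 → (0, 1, 1/2, -1/14)
  clear (0,1): R0 −= (-4)R1 → (1, 0, 1, 5/7)
  clear (2,1): R2 −= (-16)R1 → (0, 0, 4, 34/7)
pivot(2,2)=4: scale R2 → (0, 0, 1, 17/14)
  clear (0,2): R0 −= (1)R2 → (1, 0, 0, -1/2)
  clear (1,2): R1 −= (1/2)R2 → (0, 1, 0, -19/28)

M[0][3] = -1/2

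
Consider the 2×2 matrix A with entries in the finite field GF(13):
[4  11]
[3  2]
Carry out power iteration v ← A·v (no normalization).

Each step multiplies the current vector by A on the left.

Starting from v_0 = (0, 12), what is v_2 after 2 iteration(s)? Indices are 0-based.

v_0 = (0, 12).
v_1 = A·v_0 = (2, 11).
v_2 = A·v_1 = (12, 2).

v_2 = (12, 2)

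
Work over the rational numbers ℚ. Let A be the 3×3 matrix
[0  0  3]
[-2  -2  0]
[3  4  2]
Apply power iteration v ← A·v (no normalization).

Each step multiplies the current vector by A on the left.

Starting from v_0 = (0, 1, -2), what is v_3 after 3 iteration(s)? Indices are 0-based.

v_0 = (0, 1, -2).
v_1 = A·v_0 = (-6, -2, 0).
v_2 = A·v_1 = (0, 16, -26).
v_3 = A·v_2 = (-78, -32, 12).

v_3 = (-78, -32, 12)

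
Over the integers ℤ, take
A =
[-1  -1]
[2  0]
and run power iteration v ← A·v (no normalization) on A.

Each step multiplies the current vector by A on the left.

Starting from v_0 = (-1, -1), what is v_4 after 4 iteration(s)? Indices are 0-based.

v_0 = (-1, -1).
v_1 = A·v_0 = (2, -2).
v_2 = A·v_1 = (0, 4).
v_3 = A·v_2 = (-4, 0).
v_4 = A·v_3 = (4, -8).

v_4 = (4, -8)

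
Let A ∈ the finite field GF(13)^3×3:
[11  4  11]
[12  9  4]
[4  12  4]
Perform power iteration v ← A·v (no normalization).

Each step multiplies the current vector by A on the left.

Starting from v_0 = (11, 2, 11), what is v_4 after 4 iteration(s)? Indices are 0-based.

v_0 = (11, 2, 11).
v_1 = A·v_0 = (3, 12, 8).
v_2 = A·v_1 = (0, 7, 6).
v_3 = A·v_2 = (3, 9, 4).
v_4 = A·v_3 = (9, 3, 6).

v_4 = (9, 3, 6)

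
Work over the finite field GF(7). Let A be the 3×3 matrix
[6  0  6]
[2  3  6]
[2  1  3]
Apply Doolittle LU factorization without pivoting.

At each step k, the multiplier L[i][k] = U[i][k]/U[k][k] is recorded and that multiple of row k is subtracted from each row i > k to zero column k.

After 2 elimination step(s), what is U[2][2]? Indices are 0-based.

Step 1: pivot at (0,0) is 6.
  row1 ← row1 − (5)·row0  ⇒  L[1][0]=5, U row1=(0, 3, 4)
  row2 ← row2 − (5)·row0  ⇒  L[2][0]=5, U row2=(0, 1, 1)
Step 2: pivot at (1,1) is 3.
  row2 ← row2 − (5)·row1  ⇒  L[2][1]=5, U row2=(0, 0, 2)

U[2][2] = 2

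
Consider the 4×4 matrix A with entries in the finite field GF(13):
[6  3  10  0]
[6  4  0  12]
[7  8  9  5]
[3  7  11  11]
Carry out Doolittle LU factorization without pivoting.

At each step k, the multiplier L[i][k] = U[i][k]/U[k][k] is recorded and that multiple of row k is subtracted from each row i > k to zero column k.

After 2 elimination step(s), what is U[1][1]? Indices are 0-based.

[col 0] pivot 6
  R1 -= 1*R0 → (0, 1, 3, 12)  (L[1][0] := 1)
  R2 -= 12*R0 → (0, 11, 6, 5)  (L[2][0] := 12)
  R3 -= 7*R0 → (0, 12, 6, 11)  (L[3][0] := 7)
[col 1] pivot 1
  R2 -= 11*R1 → (0, 0, 12, 3)  (L[2][1] := 11)
  R3 -= 12*R1 → (0, 0, 9, 10)  (L[3][1] := 12)

U[1][1] = 1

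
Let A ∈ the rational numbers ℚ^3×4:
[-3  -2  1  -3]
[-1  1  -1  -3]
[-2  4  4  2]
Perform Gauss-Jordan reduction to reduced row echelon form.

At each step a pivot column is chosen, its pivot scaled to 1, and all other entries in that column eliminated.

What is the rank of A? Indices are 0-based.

pivot(0,0)=-3: scale R0 → (1, 2/3, -1/3, 1)
  clear (1,0): R1 −= (-1)R0 → (0, 5/3, -4/3, -2)
  clear (2,0): R2 −= (-2)R0 → (0, 16/3, 10/3, 4)
pivot(1,1)=5/3: scale R1 → (0, 1, -4/5, -6/5)
  clear (0,1): R0 −= (2/3)R1 → (1, 0, 1/5, 9/5)
  clear (2,1): R2 −= (16/3)R1 → (0, 0, 38/5, 52/5)
pivot(2,2)=38/5: scale R2 → (0, 0, 1, 26/19)
  clear (0,2): R0 −= (1/5)R2 → (1, 0, 0, 29/19)
  clear (1,2): R1 −= (-4/5)R2 → (0, 1, 0, -2/19)

rank = 3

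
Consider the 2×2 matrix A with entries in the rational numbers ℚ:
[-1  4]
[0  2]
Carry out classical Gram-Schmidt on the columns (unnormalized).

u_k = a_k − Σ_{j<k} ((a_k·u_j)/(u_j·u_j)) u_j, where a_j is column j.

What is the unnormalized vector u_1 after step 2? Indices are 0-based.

u_1 = (0, 2)

Step 1: u_0 = a_0 = (-1, 0).
Step 2: u_1 = a_1 − (-4)·u_0 = (0, 2).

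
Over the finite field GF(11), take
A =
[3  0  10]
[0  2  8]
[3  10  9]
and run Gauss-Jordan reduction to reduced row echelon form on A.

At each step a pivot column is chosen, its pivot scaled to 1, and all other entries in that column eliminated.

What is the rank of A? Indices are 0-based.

[1] R0 /= 3  ⇒  (1, 0, 7)
     R2 -= 3·R0  ⇒  (0, 10, 10)
[2] R1 /= 2  ⇒  (0, 1, 4)
     R2 -= 10·R1  ⇒  (0, 0, 3)
[3] R2 /= 3  ⇒  (0, 0, 1)
     R0 -= 7·R2  ⇒  (1, 0, 0)
     R1 -= 4·R2  ⇒  (0, 1, 0)

rank = 3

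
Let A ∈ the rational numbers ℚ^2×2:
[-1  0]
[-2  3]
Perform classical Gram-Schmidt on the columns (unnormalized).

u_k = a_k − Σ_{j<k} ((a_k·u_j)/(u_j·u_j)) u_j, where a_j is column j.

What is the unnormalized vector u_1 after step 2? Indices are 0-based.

Step 1: u_0 = a_0 = (-1, -2).
Step 2: u_1 = a_1 − (-6/5)·u_0 = (-6/5, 3/5).

u_1 = (-6/5, 3/5)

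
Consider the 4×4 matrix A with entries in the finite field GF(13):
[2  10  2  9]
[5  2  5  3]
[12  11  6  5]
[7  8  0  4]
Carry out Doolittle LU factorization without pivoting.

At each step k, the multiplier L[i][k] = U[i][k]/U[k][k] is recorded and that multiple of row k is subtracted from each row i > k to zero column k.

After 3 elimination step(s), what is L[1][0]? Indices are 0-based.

Step 1: pivot at (0,0) is 2.
  row1 ← row1 − (9)·row0  ⇒  L[1][0]=9, U row1=(0, 3, 0, 0)
  row2 ← row2 − (6)·row0  ⇒  L[2][0]=6, U row2=(0, 3, 7, 3)
  row3 ← row3 − (10)·row0  ⇒  L[3][0]=10, U row3=(0, 12, 6, 5)
Step 2: pivot at (1,1) is 3.
  row2 ← row2 − (1)·row1  ⇒  L[2][1]=1, U row2=(0, 0, 7, 3)
  row3 ← row3 − (4)·row1  ⇒  L[3][1]=4, U row3=(0, 0, 6, 5)
Step 3: pivot at (2,2) is 7.
  row3 ← row3 − (12)·row2  ⇒  L[3][2]=12, U row3=(0, 0, 0, 8)

L[1][0] = 9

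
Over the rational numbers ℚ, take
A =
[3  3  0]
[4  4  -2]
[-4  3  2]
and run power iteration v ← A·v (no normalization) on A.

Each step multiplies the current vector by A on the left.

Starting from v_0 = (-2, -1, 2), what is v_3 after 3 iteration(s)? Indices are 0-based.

v_3 = (-579, -784, -42)

v_0 = (-2, -1, 2).
v_1 = A·v_0 = (-9, -16, 9).
v_2 = A·v_1 = (-75, -118, 6).
v_3 = A·v_2 = (-579, -784, -42).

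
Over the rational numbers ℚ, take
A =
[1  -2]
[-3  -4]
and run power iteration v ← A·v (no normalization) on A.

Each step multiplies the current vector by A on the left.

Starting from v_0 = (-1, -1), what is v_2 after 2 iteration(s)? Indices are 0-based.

v_0 = (-1, -1).
v_1 = A·v_0 = (1, 7).
v_2 = A·v_1 = (-13, -31).

v_2 = (-13, -31)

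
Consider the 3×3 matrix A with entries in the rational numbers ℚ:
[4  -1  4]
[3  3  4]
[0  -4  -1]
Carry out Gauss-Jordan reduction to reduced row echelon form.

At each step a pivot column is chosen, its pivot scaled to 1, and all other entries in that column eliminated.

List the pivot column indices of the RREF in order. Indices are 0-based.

[1] R0 /= 4  ⇒  (1, -1/4, 1)
     R1 -= 3·R0  ⇒  (0, 15/4, 1)
[2] R1 /= 15/4  ⇒  (0, 1, 4/15)
     R0 -= -1/4·R1  ⇒  (1, 0, 16/15)
     R2 -= -4·R1  ⇒  (0, 0, 1/15)
[3] R2 /= 1/15  ⇒  (0, 0, 1)
     R0 -= 16/15·R2  ⇒  (1, 0, 0)
     R1 -= 4/15·R2  ⇒  (0, 1, 0)

pivot columns: 0, 1, 2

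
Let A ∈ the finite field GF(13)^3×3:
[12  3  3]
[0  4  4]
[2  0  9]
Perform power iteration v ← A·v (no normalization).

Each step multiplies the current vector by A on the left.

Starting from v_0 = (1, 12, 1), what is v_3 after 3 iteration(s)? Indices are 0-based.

v_0 = (1, 12, 1).
v_1 = A·v_0 = (12, 0, 11).
v_2 = A·v_1 = (8, 5, 6).
v_3 = A·v_2 = (12, 5, 5).

v_3 = (12, 5, 5)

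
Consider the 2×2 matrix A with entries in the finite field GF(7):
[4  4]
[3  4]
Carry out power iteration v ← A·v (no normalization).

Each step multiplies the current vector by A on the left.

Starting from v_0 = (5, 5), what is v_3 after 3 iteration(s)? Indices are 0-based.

v_0 = (5, 5).
v_1 = A·v_0 = (5, 0).
v_2 = A·v_1 = (6, 1).
v_3 = A·v_2 = (0, 1).

v_3 = (0, 1)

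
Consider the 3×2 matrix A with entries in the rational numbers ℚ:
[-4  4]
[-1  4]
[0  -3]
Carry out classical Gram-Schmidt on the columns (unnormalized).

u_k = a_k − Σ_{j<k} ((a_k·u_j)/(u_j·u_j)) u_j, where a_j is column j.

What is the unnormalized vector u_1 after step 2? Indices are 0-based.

u_1 = (-12/17, 48/17, -3)

Step 1: u_0 = a_0 = (-4, -1, 0).
Step 2: u_1 = a_1 − (-20/17)·u_0 = (-12/17, 48/17, -3).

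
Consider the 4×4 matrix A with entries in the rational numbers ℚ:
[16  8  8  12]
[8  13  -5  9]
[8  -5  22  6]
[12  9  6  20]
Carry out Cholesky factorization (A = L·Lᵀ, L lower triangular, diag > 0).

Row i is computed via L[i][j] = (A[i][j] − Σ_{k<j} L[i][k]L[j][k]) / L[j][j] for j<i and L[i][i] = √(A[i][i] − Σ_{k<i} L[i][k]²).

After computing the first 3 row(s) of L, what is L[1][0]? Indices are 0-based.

Step 1: L[0][0] = √(16) = 4.
  L[1][0] = (8) / L[0][0] = 2.
Step 2: L[1][1] = √(9) = 3.
  L[2][0] = (8) / L[0][0] = 2.
  L[2][1] = (-9) / L[1][1] = -3.
Step 3: L[2][2] = √(9) = 3.

L[1][0] = 2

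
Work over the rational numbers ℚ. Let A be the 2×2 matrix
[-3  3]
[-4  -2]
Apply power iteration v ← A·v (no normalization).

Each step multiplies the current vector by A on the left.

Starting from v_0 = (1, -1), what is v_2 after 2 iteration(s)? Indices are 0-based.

v_2 = (12, 28)

v_0 = (1, -1).
v_1 = A·v_0 = (-6, -2).
v_2 = A·v_1 = (12, 28).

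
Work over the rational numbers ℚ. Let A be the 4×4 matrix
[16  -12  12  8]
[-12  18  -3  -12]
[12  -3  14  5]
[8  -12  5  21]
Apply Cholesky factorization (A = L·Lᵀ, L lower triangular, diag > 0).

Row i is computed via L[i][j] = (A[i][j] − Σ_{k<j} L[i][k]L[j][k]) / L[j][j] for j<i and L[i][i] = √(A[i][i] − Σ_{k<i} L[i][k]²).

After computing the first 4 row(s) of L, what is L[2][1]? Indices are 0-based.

Step 1: L[0][0] = √(16) = 4.
  L[1][0] = (-12) / L[0][0] = -3.
Step 2: L[1][1] = √(9) = 3.
  L[2][0] = (12) / L[0][0] = 3.
  L[2][1] = (6) / L[1][1] = 2.
Step 3: L[2][2] = √(1) = 1.
  L[3][0] = (8) / L[0][0] = 2.
  L[3][1] = (-6) / L[1][1] = -2.
  L[3][2] = (3) / L[2][2] = 3.
Step 4: L[3][3] = √(4) = 2.

L[2][1] = 2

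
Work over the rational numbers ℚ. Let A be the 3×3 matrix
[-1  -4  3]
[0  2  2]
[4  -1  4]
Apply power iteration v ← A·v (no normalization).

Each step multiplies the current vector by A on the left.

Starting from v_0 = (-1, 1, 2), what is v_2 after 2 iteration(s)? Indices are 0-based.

v_2 = (-18, 18, 18)

v_0 = (-1, 1, 2).
v_1 = A·v_0 = (3, 6, 3).
v_2 = A·v_1 = (-18, 18, 18).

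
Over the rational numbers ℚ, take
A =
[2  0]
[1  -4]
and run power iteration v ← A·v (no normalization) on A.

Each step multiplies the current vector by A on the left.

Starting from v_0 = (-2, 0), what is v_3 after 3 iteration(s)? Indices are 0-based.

v_3 = (-16, -24)

v_0 = (-2, 0).
v_1 = A·v_0 = (-4, -2).
v_2 = A·v_1 = (-8, 4).
v_3 = A·v_2 = (-16, -24).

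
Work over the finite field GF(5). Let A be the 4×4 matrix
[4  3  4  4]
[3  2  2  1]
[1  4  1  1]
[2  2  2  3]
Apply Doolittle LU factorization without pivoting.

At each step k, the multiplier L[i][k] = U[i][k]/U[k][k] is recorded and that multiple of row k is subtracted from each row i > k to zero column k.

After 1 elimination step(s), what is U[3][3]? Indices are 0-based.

k=0: U[0][0]=4
  eliminate (1,0): mult=2, new row 1: (0, 1, 4, 3); set L[1][0]=2
  eliminate (2,0): mult=4, new row 2: (0, 2, 0, 0); set L[2][0]=4
  eliminate (3,0): mult=3, new row 3: (0, 3, 0, 1); set L[3][0]=3

U[3][3] = 1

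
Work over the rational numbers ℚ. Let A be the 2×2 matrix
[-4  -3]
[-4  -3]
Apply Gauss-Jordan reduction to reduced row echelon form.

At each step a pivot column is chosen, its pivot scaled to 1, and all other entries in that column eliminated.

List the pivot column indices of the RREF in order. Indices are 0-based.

pivot(0,0)=-4: scale R0 → (1, 3/4)
  clear (1,0): R1 −= (-4)R0 → (0, 0)
col 1: no nonzero at/below row 1; advance.

pivot columns: 0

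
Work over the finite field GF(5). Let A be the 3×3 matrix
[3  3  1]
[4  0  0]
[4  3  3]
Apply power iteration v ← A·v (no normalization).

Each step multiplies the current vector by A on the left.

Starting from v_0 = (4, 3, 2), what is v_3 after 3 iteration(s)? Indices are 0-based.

v_0 = (4, 3, 2).
v_1 = A·v_0 = (3, 1, 1).
v_2 = A·v_1 = (3, 2, 3).
v_3 = A·v_2 = (3, 2, 2).

v_3 = (3, 2, 2)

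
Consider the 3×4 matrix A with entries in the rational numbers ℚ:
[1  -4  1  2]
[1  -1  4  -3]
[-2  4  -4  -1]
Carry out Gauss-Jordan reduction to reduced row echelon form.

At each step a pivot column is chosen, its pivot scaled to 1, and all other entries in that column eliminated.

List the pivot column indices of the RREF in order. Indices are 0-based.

pivot columns: 0, 1, 2

step 1: normalize row 0 (÷1) = (1, -4, 1, 2)
  row 1: subtract 1×row0 = (0, 3, 3, -5)
  row 2: subtract -2×row0 = (0, -4, -2, 3)
step 2: normalize row 1 (÷3) = (0, 1, 1, -5/3)
  row 0: subtract -4×row1 = (1, 0, 5, -14/3)
  row 2: subtract -4×row1 = (0, 0, 2, -11/3)
step 3: normalize row 2 (÷2) = (0, 0, 1, -11/6)
  row 0: subtract 5×row2 = (1, 0, 0, 9/2)
  row 1: subtract 1×row2 = (0, 1, 0, 1/6)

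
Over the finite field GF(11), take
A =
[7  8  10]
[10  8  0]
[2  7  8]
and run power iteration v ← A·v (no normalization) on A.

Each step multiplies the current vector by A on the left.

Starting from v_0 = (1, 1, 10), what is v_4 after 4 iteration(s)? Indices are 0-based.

v_4 = (7, 0, 3)

v_0 = (1, 1, 10).
v_1 = A·v_0 = (5, 7, 1).
v_2 = A·v_1 = (2, 7, 1).
v_3 = A·v_2 = (3, 10, 6).
v_4 = A·v_3 = (7, 0, 3).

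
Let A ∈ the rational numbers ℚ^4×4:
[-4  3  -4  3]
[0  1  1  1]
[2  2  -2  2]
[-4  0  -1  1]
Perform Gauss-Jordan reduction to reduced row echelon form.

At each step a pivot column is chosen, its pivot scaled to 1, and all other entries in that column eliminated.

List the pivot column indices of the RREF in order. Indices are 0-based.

pivot(0,0)=-4: scale R0 → (1, -3/4, 1, -3/4)
  clear (2,0): R2 −= (2)R0 → (0, 7/2, -4, 7/2)
  clear (3,0): R3 −= (-4)R0 → (0, -3, 3, -2)
pivot(1,1)=1: scale R1 → (0, 1, 1, 1)
  clear (0,1): R0 −= (-3/4)R1 → (1, 0, 7/4, 0)
  clear (2,1): R2 −= (7/2)R1 → (0, 0, -15/2, 0)
  clear (3,1): R3 −= (-3)R1 → (0, 0, 6, 1)
pivot(2,2)=-15/2: scale R2 → (0, 0, 1, 0)
  clear (0,2): R0 −= (7/4)R2 → (1, 0, 0, 0)
  clear (1,2): R1 −= (1)R2 → (0, 1, 0, 1)
  clear (3,2): R3 −= (6)R2 → (0, 0, 0, 1)
pivot(3,3)=1: scale R3 → (0, 0, 0, 1)
  clear (1,3): R1 −= (1)R3 → (0, 1, 0, 0)

pivot columns: 0, 1, 2, 3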